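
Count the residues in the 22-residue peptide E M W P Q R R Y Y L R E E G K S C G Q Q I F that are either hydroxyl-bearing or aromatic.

5

Hydroxyl-bearing: S, T, Y. Aromatic: F, W, Y.
Hydroxyl-bearing residues here: Y8, Y9, S16 (3).
Aromatic residues here: W3, Y8, Y9, F22 (4).
Y is in both groups, so the 2 Y residues must not be double-counted.
Total = 3 + 4 − 2 = 5.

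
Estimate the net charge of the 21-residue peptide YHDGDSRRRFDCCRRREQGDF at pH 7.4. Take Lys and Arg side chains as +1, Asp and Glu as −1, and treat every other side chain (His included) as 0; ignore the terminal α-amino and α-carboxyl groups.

Positive (K, R): R7, R8, R9, R14, R15, R16 → +6.
Negative (D, E): D3, D5, D11, E17, D20 → −5.
Net charge = (+6) + (−5) = +1.

+1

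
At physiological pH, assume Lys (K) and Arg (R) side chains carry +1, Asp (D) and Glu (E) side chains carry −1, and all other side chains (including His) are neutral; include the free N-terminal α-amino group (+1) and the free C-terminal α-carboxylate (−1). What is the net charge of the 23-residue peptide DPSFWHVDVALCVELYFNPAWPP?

Positive (K, R): none → +0.
Negative (D, E): D1, D8, E14 → −3.
The N-terminus (+1) and C-terminus (−1) cancel.
Net charge = (+0) + (−3) = −3.

-3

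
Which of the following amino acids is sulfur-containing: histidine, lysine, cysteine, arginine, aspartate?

The sulfur-bearing residues are cysteine (–SH) and methionine (–S–CH₃).
Of the listed options, only cysteine belongs to this group.

cysteine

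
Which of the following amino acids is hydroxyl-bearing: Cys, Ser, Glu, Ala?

The –OH-bearing residues are Ser, Thr (aliphatic alcohols), and Tyr (phenol).
Of the listed options, only Ser belongs to this group.

Ser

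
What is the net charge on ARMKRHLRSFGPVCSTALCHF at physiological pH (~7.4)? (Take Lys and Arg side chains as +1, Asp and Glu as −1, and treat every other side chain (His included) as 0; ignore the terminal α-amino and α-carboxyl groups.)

+4

Positive (K, R): R2, K4, R5, R8 → +4.
Negative (D, E): none → −0.
Net charge = (+4) + (−0) = +4.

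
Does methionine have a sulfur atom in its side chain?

Cysteine (C, thiol) and methionine (M, thioether) are the two sulfur-containing amino acids.
Methionine is in this group.

Yes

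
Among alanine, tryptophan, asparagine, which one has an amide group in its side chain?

asparagine

Asparagine (N) and glutamine (Q) have uncharged amide side chains.
Of the listed options, only asparagine belongs to this group.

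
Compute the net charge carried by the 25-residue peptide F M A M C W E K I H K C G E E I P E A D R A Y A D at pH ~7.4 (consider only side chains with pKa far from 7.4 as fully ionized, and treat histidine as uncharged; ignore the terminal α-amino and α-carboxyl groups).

The side chains ionized at physiological pH are Lys/Arg (+1) and Asp/Glu (−1); with His treated as neutral, nothing else contributes.
Positive (K, R): K8, K11, R21 → +3.
Negative (D, E): E7, E14, E15, E18, D20, D25 → −6.
Net charge = (+3) + (−6) = −3.

-3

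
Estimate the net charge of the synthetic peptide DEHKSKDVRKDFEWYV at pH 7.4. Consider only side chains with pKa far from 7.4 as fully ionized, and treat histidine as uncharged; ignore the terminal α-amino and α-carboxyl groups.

At pH ~7.4 the Lys and Arg side chains are protonated (+1), the Asp and Glu side chains are deprotonated (−1), and with His taken as neutral all other side chains carry no charge.
Positive (K, R): K4, K6, R9, K10 → +4.
Negative (D, E): D1, E2, D7, D11, E13 → −5.
Net charge = (+4) + (−5) = −1.

-1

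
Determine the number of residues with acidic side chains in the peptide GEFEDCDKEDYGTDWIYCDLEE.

10

Aspartate (D) and glutamate (E) have carboxylic-acid side chains and are the acidic amino acids.
Matching residues: E2, E4, D5, D7, E9, D10, D14, D19, E21, E22.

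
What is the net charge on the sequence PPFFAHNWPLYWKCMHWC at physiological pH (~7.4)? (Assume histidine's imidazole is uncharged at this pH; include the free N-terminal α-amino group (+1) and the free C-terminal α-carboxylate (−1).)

The side chains ionized at physiological pH are Lys/Arg (+1) and Asp/Glu (−1); with His treated as neutral, nothing else contributes.
Positive (K, R): K13 → +1.
Negative (D, E): none → −0.
The N-terminus (+1) and C-terminus (−1) cancel.
Net charge = (+1) + (−0) = +1.

+1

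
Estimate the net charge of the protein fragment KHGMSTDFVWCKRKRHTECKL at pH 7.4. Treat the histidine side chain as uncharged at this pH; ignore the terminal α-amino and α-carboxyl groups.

At pH ~7.4 the Lys and Arg side chains are protonated (+1), the Asp and Glu side chains are deprotonated (−1), and with His taken as neutral all other side chains carry no charge.
Positive (K, R): K1, K12, R13, K14, R15, K20 → +6.
Negative (D, E): D7, E18 → −2.
Net charge = (+6) + (−2) = +4.

+4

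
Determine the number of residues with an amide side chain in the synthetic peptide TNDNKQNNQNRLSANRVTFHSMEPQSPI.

9

Only N (asparagine) and Q (glutamine) carry a side-chain carboxamide.
Matching residues: N2, N4, Q6, N7, N8, Q9, N10, N15, Q25.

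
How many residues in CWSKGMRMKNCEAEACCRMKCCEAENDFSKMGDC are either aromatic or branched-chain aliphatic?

2

Aromatic: F, W, Y. Branched-chain aliphatic: I, L, V.
Aromatic residues here: W2, F28 (2).
Branched-chain aliphatic residues here: none (0).
The two groups share no amino acid, so total = 2 + 0 = 2.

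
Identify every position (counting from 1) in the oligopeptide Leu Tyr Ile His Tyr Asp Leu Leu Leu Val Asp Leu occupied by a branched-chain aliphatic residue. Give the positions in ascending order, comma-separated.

Valine (V), leucine (L), and isoleucine (I) are the branched-chain amino acids.
Matching residues: Leu1, Ile3, Leu7, Leu8, Leu9, Val10, Leu12.

1, 3, 7, 8, 9, 10, 12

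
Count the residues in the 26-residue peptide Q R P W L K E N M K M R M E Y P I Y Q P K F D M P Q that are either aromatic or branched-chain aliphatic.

6

Aromatic: F, W, Y. Branched-chain aliphatic: I, L, V.
Aromatic residues here: W4, Y15, Y18, F22 (4).
Branched-chain aliphatic residues here: L5, I17 (2).
The two groups share no amino acid, so total = 4 + 2 = 6.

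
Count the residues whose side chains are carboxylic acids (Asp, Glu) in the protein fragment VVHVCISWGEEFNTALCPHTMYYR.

2

Matching residues: E10, E11.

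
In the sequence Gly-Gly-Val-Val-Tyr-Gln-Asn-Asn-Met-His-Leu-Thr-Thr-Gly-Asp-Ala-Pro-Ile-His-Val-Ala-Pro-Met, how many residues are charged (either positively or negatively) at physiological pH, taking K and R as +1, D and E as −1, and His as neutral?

Charged side chains at pH ~7.4: K, R (positive); D, E (negative).
Matching residues: Asp15.

1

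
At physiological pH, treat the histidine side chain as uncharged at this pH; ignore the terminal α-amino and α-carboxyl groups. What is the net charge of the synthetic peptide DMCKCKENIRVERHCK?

+2

Near pH 7.4, K and R contribute +1 each, D and E contribute −1 each, and every other side chain (His included, as stated) is uncharged.
Positive (K, R): K4, K6, R10, R13, K16 → +5.
Negative (D, E): D1, E7, E12 → −3.
Net charge = (+5) + (−3) = +2.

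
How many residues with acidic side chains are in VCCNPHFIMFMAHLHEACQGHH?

1

The acidic residues are Asp (D) and Glu (E), whose side chains end in a carboxylate group.
Matching residues: E16.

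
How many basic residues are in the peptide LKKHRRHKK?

8

Lysine (K), arginine (R), and histidine (H) have basic, nitrogen-containing side chains.
Matching residues: K2, K3, H4, R5, R6, H7, K8, K9.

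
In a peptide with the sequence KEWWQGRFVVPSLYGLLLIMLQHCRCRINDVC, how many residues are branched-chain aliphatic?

V, L, and I make up the branched-chain aliphatic group.
Matching residues: V9, V10, L13, L16, L17, L18, I19, L21, I28, V31.

10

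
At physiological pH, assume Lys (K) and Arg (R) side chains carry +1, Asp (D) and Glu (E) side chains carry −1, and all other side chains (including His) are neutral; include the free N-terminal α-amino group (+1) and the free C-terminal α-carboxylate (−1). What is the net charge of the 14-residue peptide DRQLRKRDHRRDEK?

+3

Positive (K, R): R2, R5, K6, R7, R10, R11, K14 → +7.
Negative (D, E): D1, D8, D12, E13 → −4.
The N-terminus (+1) and C-terminus (−1) cancel.
Net charge = (+7) + (−4) = +3.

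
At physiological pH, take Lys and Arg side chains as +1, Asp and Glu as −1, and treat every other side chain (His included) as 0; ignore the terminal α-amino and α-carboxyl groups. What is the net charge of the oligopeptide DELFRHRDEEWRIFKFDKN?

-1

Positive (K, R): R5, R7, R12, K15, K18 → +5.
Negative (D, E): D1, E2, D8, E9, E10, D17 → −6.
Net charge = (+5) + (−6) = −1.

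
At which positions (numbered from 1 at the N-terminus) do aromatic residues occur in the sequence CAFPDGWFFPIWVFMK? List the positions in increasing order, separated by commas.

3, 7, 8, 9, 12, 14

Phenylalanine (F), tryptophan (W), and tyrosine (Y) have aromatic ring side chains.
Matching residues: F3, W7, F8, F9, W12, F14.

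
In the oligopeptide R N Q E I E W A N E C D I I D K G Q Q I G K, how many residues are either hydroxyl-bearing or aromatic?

1

Hydroxyl-bearing: S, T, Y. Aromatic: F, W, Y.
Hydroxyl-bearing residues here: none (0).
Aromatic residues here: W7 (1).
(Y belongs to both groups, but none appear in this sequence.) Total = 0 + 1 = 1.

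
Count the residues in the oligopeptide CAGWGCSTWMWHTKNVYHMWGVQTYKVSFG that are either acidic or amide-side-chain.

2

Acidic: D, E. Amide-side-chain: N, Q.
Acidic residues here: none (0).
Amide-side-chain residues here: N15, Q23 (2).
The two groups share no amino acid, so total = 0 + 2 = 2.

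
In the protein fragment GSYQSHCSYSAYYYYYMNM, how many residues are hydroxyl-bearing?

The –OH-bearing residues are Ser, Thr (aliphatic alcohols), and Tyr (phenol).
Matching residues: S2, Y3, S5, S8, Y9, S10, Y12, Y13, Y14, Y15, Y16.

11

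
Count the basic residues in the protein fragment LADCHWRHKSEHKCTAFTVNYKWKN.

8

K, R, and H are the three residues with basic side chains (ε-amine, guanidinium, and imidazole respectively).
Matching residues: H5, R7, H8, K9, H12, K13, K22, K24.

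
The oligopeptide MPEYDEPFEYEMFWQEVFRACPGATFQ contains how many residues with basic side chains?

1

The basic amino acids are Lys (K), Arg (R), and His (H).
Matching residues: R19.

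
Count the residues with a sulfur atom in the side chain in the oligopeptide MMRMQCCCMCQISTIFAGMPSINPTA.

9

Cysteine (C, thiol) and methionine (M, thioether) are the two sulfur-containing amino acids.
Matching residues: M1, M2, M4, C6, C7, C8, M9, C10, M19.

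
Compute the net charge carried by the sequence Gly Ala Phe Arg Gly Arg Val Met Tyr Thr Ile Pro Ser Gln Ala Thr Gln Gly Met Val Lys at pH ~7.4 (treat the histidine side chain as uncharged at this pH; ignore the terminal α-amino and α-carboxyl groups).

The side chains ionized at physiological pH are Lys/Arg (+1) and Asp/Glu (−1); with His treated as neutral, nothing else contributes.
Positive (K, R): Arg4, Arg6, Lys21 → +3.
Negative (D, E): none → −0.
Net charge = (+3) + (−0) = +3.

+3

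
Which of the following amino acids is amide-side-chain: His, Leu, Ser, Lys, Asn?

The amide-side-chain residues are Asn (N) and Gln (Q).
Of the listed options, only Asn belongs to this group.

Asn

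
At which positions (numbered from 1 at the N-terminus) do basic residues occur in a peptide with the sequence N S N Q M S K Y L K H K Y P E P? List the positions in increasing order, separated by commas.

7, 10, 11, 12

K, R, and H are the three residues with basic side chains (ε-amine, guanidinium, and imidazole respectively).
Matching residues: K7, K10, H11, K12.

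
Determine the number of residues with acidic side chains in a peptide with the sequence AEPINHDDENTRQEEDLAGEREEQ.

10

Only D (aspartate) and E (glutamate) carry a side-chain carboxylic acid.
Matching residues: E2, D7, D8, E9, E14, E15, D16, E20, E22, E23.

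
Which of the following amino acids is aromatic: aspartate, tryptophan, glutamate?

tryptophan

Phenylalanine (F), tryptophan (W), and tyrosine (Y) have aromatic ring side chains.
Of the listed options, only tryptophan belongs to this group.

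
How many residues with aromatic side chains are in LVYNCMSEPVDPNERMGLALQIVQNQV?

F, W, and Y each carry an aromatic ring on the side chain.
Matching residues: Y3.

1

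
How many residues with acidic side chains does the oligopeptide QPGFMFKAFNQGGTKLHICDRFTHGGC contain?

1

Aspartate (D) and glutamate (E) have carboxylic-acid side chains and are the acidic amino acids.
Matching residues: D20.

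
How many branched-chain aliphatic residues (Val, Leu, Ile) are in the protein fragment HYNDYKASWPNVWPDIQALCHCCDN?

Matching residues: V12, I16, L19.

3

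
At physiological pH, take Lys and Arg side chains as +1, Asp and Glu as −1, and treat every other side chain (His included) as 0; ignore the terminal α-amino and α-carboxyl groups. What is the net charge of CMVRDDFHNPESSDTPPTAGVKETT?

-3

Positive (K, R): R4, K22 → +2.
Negative (D, E): D5, D6, E11, D14, E23 → −5.
Net charge = (+2) + (−5) = −3.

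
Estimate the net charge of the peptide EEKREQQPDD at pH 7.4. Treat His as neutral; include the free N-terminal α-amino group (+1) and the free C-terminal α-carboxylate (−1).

Near pH 7.4, K and R contribute +1 each, D and E contribute −1 each, and every other side chain (His included, as stated) is uncharged.
Positive (K, R): K3, R4 → +2.
Negative (D, E): E1, E2, E5, D9, D10 → −5.
The N-terminus (+1) and C-terminus (−1) cancel.
Net charge = (+2) + (−5) = −3.

-3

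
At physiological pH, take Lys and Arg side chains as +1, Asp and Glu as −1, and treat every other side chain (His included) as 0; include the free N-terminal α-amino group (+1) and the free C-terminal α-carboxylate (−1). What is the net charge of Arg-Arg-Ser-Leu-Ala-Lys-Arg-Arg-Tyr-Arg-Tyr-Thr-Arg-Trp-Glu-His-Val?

Positive (K, R): Arg1, Arg2, Lys6, Arg7, Arg8, Arg10, Arg13 → +7.
Negative (D, E): Glu15 → −1.
The N-terminus (+1) and C-terminus (−1) cancel.
Net charge = (+7) + (−1) = +6.

+6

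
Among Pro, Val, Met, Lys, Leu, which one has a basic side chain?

Lysine (K), arginine (R), and histidine (H) have basic, nitrogen-containing side chains.
Of the listed options, only Lys belongs to this group.

Lys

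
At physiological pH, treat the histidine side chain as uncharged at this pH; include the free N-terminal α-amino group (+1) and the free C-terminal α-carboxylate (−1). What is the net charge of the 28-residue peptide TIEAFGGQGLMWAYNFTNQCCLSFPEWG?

Near pH 7.4, K and R contribute +1 each, D and E contribute −1 each, and every other side chain (His included, as stated) is uncharged.
Positive (K, R): none → +0.
Negative (D, E): E3, E26 → −2.
The N-terminus (+1) and C-terminus (−1) cancel.
Net charge = (+0) + (−2) = −2.

-2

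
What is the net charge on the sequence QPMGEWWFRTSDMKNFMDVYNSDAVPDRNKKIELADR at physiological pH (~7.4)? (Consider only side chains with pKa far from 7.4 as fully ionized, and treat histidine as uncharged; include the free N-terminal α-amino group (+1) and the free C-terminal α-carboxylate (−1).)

-1

At pH ~7.4 the Lys and Arg side chains are protonated (+1), the Asp and Glu side chains are deprotonated (−1), and with His taken as neutral all other side chains carry no charge.
Positive (K, R): R9, K14, R28, K30, K31, R37 → +6.
Negative (D, E): E5, D12, D18, D23, D27, E33, D36 → −7.
The N-terminus (+1) and C-terminus (−1) cancel.
Net charge = (+6) + (−7) = −1.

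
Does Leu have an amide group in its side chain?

No

Asparagine (N) and glutamine (Q) have uncharged amide side chains.
Leucine is not in this group.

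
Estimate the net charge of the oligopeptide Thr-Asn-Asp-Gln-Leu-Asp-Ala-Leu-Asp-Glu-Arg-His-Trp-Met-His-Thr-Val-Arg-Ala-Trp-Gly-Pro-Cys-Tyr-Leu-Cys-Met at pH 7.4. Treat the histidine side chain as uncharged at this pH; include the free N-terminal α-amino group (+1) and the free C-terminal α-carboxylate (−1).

The side chains ionized at physiological pH are Lys/Arg (+1) and Asp/Glu (−1); with His treated as neutral, nothing else contributes.
Positive (K, R): Arg11, Arg18 → +2.
Negative (D, E): Asp3, Asp6, Asp9, Glu10 → −4.
The N-terminus (+1) and C-terminus (−1) cancel.
Net charge = (+2) + (−4) = −2.

-2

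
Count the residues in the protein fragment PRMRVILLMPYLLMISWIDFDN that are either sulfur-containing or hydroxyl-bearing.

Sulfur-containing: C, M. Hydroxyl-bearing: S, T, Y.
Sulfur-containing residues here: M3, M9, M14 (3).
Hydroxyl-bearing residues here: Y11, S16 (2).
The two groups share no amino acid, so total = 3 + 2 = 5.

5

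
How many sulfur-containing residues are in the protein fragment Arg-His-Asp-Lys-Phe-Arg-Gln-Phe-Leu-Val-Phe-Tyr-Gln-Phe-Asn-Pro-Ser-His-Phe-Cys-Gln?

1

The sulfur-bearing residues are cysteine (–SH) and methionine (–S–CH₃).
Matching residues: Cys20.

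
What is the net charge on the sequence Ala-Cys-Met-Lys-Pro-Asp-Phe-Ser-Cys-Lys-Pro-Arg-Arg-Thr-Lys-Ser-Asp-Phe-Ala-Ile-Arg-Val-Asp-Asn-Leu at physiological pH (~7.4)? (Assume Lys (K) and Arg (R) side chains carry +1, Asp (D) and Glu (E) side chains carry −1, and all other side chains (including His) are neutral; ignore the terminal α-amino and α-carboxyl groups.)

+3

Positive (K, R): Lys4, Lys10, Arg12, Arg13, Lys15, Arg21 → +6.
Negative (D, E): Asp6, Asp17, Asp23 → −3.
Net charge = (+6) + (−3) = +3.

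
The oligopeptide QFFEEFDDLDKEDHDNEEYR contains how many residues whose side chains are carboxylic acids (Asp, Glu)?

Matching residues: E4, E5, D7, D8, D10, E12, D13, D15, E17, E18.

10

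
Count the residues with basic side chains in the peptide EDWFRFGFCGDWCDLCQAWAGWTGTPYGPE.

The basic amino acids are Lys (K), Arg (R), and His (H).
Matching residues: R5.

1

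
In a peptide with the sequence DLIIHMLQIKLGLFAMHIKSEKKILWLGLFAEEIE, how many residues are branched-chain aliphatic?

13

Valine (V), leucine (L), and isoleucine (I) are the branched-chain amino acids.
Matching residues: L2, I3, I4, L7, I9, L11, L13, I18, I24, L25, L27, L29, I34.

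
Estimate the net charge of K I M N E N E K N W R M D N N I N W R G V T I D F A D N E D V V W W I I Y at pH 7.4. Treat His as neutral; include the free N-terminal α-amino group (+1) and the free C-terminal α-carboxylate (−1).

-3

Near pH 7.4, K and R contribute +1 each, D and E contribute −1 each, and every other side chain (His included, as stated) is uncharged.
Positive (K, R): K1, K8, R11, R19 → +4.
Negative (D, E): E5, E7, D13, D24, D27, E29, D30 → −7.
The N-terminus (+1) and C-terminus (−1) cancel.
Net charge = (+4) + (−7) = −3.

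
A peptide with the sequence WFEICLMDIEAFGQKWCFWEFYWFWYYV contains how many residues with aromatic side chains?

The aromatic amino acids are Phe (F, benzyl), Trp (W, indole), and Tyr (Y, phenol).
Matching residues: W1, F2, F12, W16, F18, W19, F21, Y22, W23, F24, W25, Y26, Y27.

13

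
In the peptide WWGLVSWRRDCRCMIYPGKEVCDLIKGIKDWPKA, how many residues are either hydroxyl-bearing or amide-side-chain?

Hydroxyl-bearing: S, T, Y. Amide-side-chain: N, Q.
Hydroxyl-bearing residues here: S6, Y16 (2).
Amide-side-chain residues here: none (0).
The two groups share no amino acid, so total = 2 + 0 = 2.

2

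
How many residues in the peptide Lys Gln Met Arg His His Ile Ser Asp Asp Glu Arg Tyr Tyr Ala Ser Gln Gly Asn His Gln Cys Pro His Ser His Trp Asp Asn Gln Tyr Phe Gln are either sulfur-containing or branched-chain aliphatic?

3

Sulfur-containing: C, M. Branched-chain aliphatic: I, L, V.
Sulfur-containing residues here: Met3, Cys22 (2).
Branched-chain aliphatic residues here: Ile7 (1).
The two groups share no amino acid, so total = 2 + 1 = 3.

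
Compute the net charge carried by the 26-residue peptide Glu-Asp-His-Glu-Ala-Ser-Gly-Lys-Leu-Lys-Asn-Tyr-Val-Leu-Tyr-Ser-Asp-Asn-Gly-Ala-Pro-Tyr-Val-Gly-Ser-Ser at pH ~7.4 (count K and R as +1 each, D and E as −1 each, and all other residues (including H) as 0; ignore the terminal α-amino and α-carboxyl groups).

-2

Positive (K, R): Lys8, Lys10 → +2.
Negative (D, E): Glu1, Asp2, Glu4, Asp17 → −4.
Net charge = (+2) + (−4) = −2.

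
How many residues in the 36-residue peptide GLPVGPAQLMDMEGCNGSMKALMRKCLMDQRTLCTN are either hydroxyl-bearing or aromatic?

Hydroxyl-bearing: S, T, Y. Aromatic: F, W, Y.
Hydroxyl-bearing residues here: S18, T32, T35 (3).
Aromatic residues here: none (0).
(Y belongs to both groups, but none appear in this sequence.) Total = 3 + 0 = 3.

3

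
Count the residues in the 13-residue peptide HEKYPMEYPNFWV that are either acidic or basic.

Acidic: D, E. Basic: H, K, R.
Acidic residues here: E2, E7 (2).
Basic residues here: H1, K3 (2).
The two groups share no amino acid, so total = 2 + 2 = 4.

4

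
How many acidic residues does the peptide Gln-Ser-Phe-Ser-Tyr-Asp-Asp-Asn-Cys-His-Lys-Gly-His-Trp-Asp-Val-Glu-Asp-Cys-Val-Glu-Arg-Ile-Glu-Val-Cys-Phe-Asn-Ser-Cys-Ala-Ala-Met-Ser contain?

7

Only D (aspartate) and E (glutamate) carry a side-chain carboxylic acid.
Matching residues: Asp6, Asp7, Asp15, Glu17, Asp18, Glu21, Glu24.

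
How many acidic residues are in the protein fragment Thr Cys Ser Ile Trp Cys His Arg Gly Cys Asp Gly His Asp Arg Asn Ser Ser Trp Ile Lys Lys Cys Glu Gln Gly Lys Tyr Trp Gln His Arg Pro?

3

The acidic residues are Asp (D) and Glu (E), whose side chains end in a carboxylate group.
Matching residues: Asp11, Asp14, Glu24.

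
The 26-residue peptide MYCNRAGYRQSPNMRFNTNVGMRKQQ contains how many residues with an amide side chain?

The amide-side-chain residues are Asn (N) and Gln (Q).
Matching residues: N4, Q10, N13, N17, N19, Q25, Q26.

7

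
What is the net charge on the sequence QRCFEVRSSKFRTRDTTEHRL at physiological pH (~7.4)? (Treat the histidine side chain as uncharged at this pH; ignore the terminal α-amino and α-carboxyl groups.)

+3

The side chains ionized at physiological pH are Lys/Arg (+1) and Asp/Glu (−1); with His treated as neutral, nothing else contributes.
Positive (K, R): R2, R7, K10, R12, R14, R20 → +6.
Negative (D, E): E5, D15, E18 → −3.
Net charge = (+6) + (−3) = +3.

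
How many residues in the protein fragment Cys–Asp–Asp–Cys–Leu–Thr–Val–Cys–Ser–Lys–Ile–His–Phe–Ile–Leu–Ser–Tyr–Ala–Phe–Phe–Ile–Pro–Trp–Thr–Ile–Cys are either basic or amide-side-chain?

2

Basic: H, K, R. Amide-side-chain: N, Q.
Basic residues here: Lys10, His12 (2).
Amide-side-chain residues here: none (0).
The two groups share no amino acid, so total = 2 + 0 = 2.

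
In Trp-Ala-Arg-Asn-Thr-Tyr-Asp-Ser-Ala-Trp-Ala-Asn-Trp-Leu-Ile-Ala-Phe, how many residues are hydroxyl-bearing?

3

The –OH-bearing residues are Ser, Thr (aliphatic alcohols), and Tyr (phenol).
Matching residues: Thr5, Tyr6, Ser8.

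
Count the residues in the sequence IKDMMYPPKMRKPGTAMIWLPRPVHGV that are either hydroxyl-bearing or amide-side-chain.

Hydroxyl-bearing: S, T, Y. Amide-side-chain: N, Q.
Hydroxyl-bearing residues here: Y6, T15 (2).
Amide-side-chain residues here: none (0).
The two groups share no amino acid, so total = 2 + 0 = 2.

2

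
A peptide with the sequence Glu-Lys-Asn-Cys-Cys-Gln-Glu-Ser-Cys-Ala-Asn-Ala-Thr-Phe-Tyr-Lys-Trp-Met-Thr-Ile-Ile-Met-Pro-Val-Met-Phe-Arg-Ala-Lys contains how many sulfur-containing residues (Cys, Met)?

Matching residues: Cys4, Cys5, Cys9, Met18, Met22, Met25.

6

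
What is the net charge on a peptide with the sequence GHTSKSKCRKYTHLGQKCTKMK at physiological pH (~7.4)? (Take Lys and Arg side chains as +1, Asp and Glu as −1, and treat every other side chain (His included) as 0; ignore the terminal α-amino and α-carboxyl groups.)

+7

Positive (K, R): K5, K7, R9, K10, K17, K20, K22 → +7.
Negative (D, E): none → −0.
Net charge = (+7) + (−0) = +7.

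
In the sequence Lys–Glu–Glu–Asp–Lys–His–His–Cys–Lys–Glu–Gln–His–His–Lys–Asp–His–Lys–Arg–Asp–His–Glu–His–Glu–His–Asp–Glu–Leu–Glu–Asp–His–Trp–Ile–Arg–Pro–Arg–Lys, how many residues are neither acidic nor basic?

Acidic: D, E. Basic: K, R, H. All other residues are neither.
Matching residues: Cys8, Gln11, Leu27, Trp31, Ile32, Pro34.

6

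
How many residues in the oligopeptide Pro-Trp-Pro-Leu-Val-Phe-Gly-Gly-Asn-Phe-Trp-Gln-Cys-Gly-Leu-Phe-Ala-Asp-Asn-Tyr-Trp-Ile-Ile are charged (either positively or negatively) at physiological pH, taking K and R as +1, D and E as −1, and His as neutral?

Charged side chains at pH ~7.4: K, R (positive); D, E (negative).
Matching residues: Asp18.

1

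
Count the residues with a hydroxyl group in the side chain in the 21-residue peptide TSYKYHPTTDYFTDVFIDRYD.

9

The –OH-bearing residues are Ser, Thr (aliphatic alcohols), and Tyr (phenol).
Matching residues: T1, S2, Y3, Y5, T8, T9, Y11, T13, Y20.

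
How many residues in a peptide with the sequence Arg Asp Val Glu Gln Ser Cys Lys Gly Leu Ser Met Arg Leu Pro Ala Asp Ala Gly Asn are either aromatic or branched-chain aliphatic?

3

Aromatic: F, W, Y. Branched-chain aliphatic: I, L, V.
Aromatic residues here: none (0).
Branched-chain aliphatic residues here: Val3, Leu10, Leu14 (3).
The two groups share no amino acid, so total = 0 + 3 = 3.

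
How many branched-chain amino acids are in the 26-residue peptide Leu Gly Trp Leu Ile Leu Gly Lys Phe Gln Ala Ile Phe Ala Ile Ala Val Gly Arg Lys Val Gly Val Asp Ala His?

9

The BCAAs are Val, Leu, and Ile — aliphatic side chains with a branch point.
Matching residues: Leu1, Leu4, Ile5, Leu6, Ile12, Ile15, Val17, Val21, Val23.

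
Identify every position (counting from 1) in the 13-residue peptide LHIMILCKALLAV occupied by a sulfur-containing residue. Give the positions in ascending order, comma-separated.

4, 7

Cysteine (C, thiol) and methionine (M, thioether) are the two sulfur-containing amino acids.
Matching residues: M4, C7.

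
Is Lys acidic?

No

Only D (aspartate) and E (glutamate) carry a side-chain carboxylic acid.
Lysine is not in this group.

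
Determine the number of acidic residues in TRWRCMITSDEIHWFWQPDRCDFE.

5

The acidic residues are Asp (D) and Glu (E), whose side chains end in a carboxylate group.
Matching residues: D10, E11, D19, D22, E24.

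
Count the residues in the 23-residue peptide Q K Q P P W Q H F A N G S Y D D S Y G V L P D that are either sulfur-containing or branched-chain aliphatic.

2

Sulfur-containing: C, M. Branched-chain aliphatic: I, L, V.
Sulfur-containing residues here: none (0).
Branched-chain aliphatic residues here: V20, L21 (2).
The two groups share no amino acid, so total = 0 + 2 = 2.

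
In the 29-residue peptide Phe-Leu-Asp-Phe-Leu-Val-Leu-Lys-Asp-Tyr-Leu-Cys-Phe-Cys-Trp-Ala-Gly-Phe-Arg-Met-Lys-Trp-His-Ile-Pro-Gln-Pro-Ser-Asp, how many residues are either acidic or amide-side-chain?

Acidic: D, E. Amide-side-chain: N, Q.
Acidic residues here: Asp3, Asp9, Asp29 (3).
Amide-side-chain residues here: Gln26 (1).
The two groups share no amino acid, so total = 3 + 1 = 4.

4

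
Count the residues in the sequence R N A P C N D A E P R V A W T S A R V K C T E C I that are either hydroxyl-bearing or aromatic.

4

Hydroxyl-bearing: S, T, Y. Aromatic: F, W, Y.
Hydroxyl-bearing residues here: T15, S16, T22 (3).
Aromatic residues here: W14 (1).
(Y belongs to both groups, but none appear in this sequence.) Total = 3 + 1 = 4.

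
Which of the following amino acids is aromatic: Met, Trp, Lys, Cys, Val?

The aromatic amino acids are Phe (F, benzyl), Trp (W, indole), and Tyr (Y, phenol).
Of the listed options, only Trp belongs to this group.

Trp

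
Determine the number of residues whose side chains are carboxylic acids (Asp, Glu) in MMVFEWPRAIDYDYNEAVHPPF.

Matching residues: E5, D11, D13, E16.

4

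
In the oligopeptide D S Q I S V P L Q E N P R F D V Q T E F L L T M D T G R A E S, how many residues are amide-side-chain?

The amide-side-chain residues are Asn (N) and Gln (Q).
Matching residues: Q3, Q9, N11, Q17.

4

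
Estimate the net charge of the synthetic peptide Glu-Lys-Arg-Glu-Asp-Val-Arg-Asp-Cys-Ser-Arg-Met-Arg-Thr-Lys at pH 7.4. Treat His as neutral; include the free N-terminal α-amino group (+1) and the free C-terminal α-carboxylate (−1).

Near pH 7.4, K and R contribute +1 each, D and E contribute −1 each, and every other side chain (His included, as stated) is uncharged.
Positive (K, R): Lys2, Arg3, Arg7, Arg11, Arg13, Lys15 → +6.
Negative (D, E): Glu1, Glu4, Asp5, Asp8 → −4.
The N-terminus (+1) and C-terminus (−1) cancel.
Net charge = (+6) + (−4) = +2.

+2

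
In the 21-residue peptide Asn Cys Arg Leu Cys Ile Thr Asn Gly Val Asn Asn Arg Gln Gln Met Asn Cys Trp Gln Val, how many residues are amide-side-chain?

8

Asparagine (N) and glutamine (Q) have uncharged amide side chains.
Matching residues: Asn1, Asn8, Asn11, Asn12, Gln14, Gln15, Asn17, Gln20.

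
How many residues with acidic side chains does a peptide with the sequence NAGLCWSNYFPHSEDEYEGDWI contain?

5

Aspartate (D) and glutamate (E) have carboxylic-acid side chains and are the acidic amino acids.
Matching residues: E14, D15, E16, E18, D20.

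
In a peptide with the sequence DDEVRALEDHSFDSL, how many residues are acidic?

6

The acidic residues are Asp (D) and Glu (E), whose side chains end in a carboxylate group.
Matching residues: D1, D2, E3, E8, D9, D13.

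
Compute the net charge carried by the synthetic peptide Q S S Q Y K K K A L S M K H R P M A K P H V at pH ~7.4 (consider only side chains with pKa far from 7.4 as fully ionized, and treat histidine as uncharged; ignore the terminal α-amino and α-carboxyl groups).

At pH ~7.4 the Lys and Arg side chains are protonated (+1), the Asp and Glu side chains are deprotonated (−1), and with His taken as neutral all other side chains carry no charge.
Positive (K, R): K6, K7, K8, K13, R15, K19 → +6.
Negative (D, E): none → −0.
Net charge = (+6) + (−0) = +6.

+6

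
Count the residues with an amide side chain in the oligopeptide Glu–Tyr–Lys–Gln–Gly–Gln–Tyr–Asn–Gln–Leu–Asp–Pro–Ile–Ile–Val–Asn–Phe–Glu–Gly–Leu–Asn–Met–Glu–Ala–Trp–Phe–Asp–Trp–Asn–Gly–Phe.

Only N (asparagine) and Q (glutamine) carry a side-chain carboxamide.
Matching residues: Gln4, Gln6, Asn8, Gln9, Asn16, Asn21, Asn29.

7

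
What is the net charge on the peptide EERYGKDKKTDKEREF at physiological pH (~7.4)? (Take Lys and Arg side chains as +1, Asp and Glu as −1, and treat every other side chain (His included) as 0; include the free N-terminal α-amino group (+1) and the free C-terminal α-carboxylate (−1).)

Positive (K, R): R3, K6, K8, K9, K12, R14 → +6.
Negative (D, E): E1, E2, D7, D11, E13, E15 → −6.
The N-terminus (+1) and C-terminus (−1) cancel.
Net charge = (+6) + (−6) = 0.

0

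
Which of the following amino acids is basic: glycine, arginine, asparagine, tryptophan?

Lysine (K), arginine (R), and histidine (H) have basic, nitrogen-containing side chains.
Of the listed options, only arginine belongs to this group.

arginine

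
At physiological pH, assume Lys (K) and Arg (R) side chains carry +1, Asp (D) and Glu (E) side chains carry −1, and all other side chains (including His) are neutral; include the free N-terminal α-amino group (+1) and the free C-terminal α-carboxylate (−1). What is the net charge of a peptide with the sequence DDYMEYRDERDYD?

Positive (K, R): R7, R10 → +2.
Negative (D, E): D1, D2, E5, D8, E9, D11, D13 → −7.
The N-terminus (+1) and C-terminus (−1) cancel.
Net charge = (+2) + (−7) = −5.

-5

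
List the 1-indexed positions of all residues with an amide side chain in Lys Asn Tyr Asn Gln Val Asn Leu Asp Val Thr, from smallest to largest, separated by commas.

Asparagine (N) and glutamine (Q) have uncharged amide side chains.
Matching residues: Asn2, Asn4, Gln5, Asn7.

2, 4, 5, 7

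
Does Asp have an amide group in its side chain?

The amide-side-chain residues are Asn (N) and Gln (Q).
Aspartate is not in this group.

No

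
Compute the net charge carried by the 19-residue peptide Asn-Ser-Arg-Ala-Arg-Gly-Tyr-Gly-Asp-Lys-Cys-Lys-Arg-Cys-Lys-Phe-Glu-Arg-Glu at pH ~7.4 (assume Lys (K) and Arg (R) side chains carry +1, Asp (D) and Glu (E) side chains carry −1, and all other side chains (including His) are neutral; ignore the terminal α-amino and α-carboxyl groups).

Positive (K, R): Arg3, Arg5, Lys10, Lys12, Arg13, Lys15, Arg18 → +7.
Negative (D, E): Asp9, Glu17, Glu19 → −3.
Net charge = (+7) + (−3) = +4.

+4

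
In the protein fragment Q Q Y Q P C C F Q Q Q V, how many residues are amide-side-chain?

6

Only N (asparagine) and Q (glutamine) carry a side-chain carboxamide.
Matching residues: Q1, Q2, Q4, Q9, Q10, Q11.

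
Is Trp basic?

The basic amino acids are Lys (K), Arg (R), and His (H).
Tryptophan is not in this group.

No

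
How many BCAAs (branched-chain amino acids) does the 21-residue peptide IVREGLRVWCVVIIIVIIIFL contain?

V, L, and I make up the branched-chain aliphatic group.
Matching residues: I1, V2, L6, V8, V11, V12, I13, I14, I15, V16, I17, I18, I19, L21.

14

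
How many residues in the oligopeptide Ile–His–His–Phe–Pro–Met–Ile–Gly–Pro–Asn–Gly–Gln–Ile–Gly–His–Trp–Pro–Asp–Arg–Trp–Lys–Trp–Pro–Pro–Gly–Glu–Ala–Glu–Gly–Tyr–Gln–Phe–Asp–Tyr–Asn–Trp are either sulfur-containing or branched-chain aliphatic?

4

Sulfur-containing: C, M. Branched-chain aliphatic: I, L, V.
Sulfur-containing residues here: Met6 (1).
Branched-chain aliphatic residues here: Ile1, Ile7, Ile13 (3).
The two groups share no amino acid, so total = 1 + 3 = 4.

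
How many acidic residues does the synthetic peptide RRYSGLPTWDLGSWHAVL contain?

1

The acidic residues are Asp (D) and Glu (E), whose side chains end in a carboxylate group.
Matching residues: D10.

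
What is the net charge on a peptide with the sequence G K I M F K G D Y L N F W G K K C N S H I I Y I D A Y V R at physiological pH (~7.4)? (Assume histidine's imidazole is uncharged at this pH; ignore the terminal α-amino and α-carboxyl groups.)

+3

Near pH 7.4, K and R contribute +1 each, D and E contribute −1 each, and every other side chain (His included, as stated) is uncharged.
Positive (K, R): K2, K6, K15, K16, R29 → +5.
Negative (D, E): D8, D25 → −2.
Net charge = (+5) + (−2) = +3.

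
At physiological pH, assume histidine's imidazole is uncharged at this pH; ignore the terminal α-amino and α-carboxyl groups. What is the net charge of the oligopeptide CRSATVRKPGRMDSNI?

At pH ~7.4 the Lys and Arg side chains are protonated (+1), the Asp and Glu side chains are deprotonated (−1), and with His taken as neutral all other side chains carry no charge.
Positive (K, R): R2, R7, K8, R11 → +4.
Negative (D, E): D13 → −1.
Net charge = (+4) + (−1) = +3.

+3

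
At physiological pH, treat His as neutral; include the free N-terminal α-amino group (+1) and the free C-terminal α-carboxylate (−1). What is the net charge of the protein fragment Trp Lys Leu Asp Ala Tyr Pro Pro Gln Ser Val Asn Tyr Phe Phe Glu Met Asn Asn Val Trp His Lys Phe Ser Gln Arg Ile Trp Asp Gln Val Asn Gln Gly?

0

The side chains ionized at physiological pH are Lys/Arg (+1) and Asp/Glu (−1); with His treated as neutral, nothing else contributes.
Positive (K, R): Lys2, Lys23, Arg27 → +3.
Negative (D, E): Asp4, Glu16, Asp30 → −3.
The N-terminus (+1) and C-terminus (−1) cancel.
Net charge = (+3) + (−3) = 0.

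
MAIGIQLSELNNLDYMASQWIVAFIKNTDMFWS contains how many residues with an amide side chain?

Asparagine (N) and glutamine (Q) have uncharged amide side chains.
Matching residues: Q6, N11, N12, Q19, N27.

5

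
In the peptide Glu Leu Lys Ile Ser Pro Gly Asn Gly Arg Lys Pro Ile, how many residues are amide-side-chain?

Only N (asparagine) and Q (glutamine) carry a side-chain carboxamide.
Matching residues: Asn8.

1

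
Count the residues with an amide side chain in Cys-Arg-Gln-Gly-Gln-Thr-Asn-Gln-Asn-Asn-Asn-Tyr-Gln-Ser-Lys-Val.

Only N (asparagine) and Q (glutamine) carry a side-chain carboxamide.
Matching residues: Gln3, Gln5, Asn7, Gln8, Asn9, Asn10, Asn11, Gln13.

8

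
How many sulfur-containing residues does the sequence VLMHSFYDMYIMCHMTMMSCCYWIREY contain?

Cysteine (C, thiol) and methionine (M, thioether) are the two sulfur-containing amino acids.
Matching residues: M3, M9, M12, C13, M15, M17, M18, C20, C21.

9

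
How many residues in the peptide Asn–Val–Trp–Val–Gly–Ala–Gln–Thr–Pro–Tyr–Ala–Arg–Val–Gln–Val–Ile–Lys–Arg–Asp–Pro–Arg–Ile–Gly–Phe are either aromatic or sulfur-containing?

3

Aromatic: F, W, Y. Sulfur-containing: C, M.
Aromatic residues here: Trp3, Tyr10, Phe24 (3).
Sulfur-containing residues here: none (0).
The two groups share no amino acid, so total = 3 + 0 = 3.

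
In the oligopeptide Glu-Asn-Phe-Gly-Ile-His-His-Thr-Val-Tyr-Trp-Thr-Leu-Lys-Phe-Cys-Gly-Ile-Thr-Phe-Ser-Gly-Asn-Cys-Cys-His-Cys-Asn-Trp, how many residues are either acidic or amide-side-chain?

4

Acidic: D, E. Amide-side-chain: N, Q.
Acidic residues here: Glu1 (1).
Amide-side-chain residues here: Asn2, Asn23, Asn28 (3).
The two groups share no amino acid, so total = 1 + 3 = 4.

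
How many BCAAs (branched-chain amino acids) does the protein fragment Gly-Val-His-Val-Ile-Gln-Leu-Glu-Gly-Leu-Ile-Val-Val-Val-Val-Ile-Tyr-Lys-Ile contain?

12

The BCAAs are Val, Leu, and Ile — aliphatic side chains with a branch point.
Matching residues: Val2, Val4, Ile5, Leu7, Leu10, Ile11, Val12, Val13, Val14, Val15, Ile16, Ile19.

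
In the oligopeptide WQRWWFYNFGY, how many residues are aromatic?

7

The aromatic amino acids are Phe (F, benzyl), Trp (W, indole), and Tyr (Y, phenol).
Matching residues: W1, W4, W5, F6, Y7, F9, Y11.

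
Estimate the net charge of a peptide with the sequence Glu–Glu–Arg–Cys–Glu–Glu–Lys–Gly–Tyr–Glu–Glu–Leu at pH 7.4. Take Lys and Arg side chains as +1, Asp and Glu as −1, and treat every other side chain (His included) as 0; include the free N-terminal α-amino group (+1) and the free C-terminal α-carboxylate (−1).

-4

Positive (K, R): Arg3, Lys7 → +2.
Negative (D, E): Glu1, Glu2, Glu5, Glu6, Glu10, Glu11 → −6.
The N-terminus (+1) and C-terminus (−1) cancel.
Net charge = (+2) + (−6) = −4.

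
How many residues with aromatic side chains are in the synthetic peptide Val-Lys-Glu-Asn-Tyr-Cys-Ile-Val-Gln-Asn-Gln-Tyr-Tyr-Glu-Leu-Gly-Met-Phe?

4

F, W, and Y each carry an aromatic ring on the side chain.
Matching residues: Tyr5, Tyr12, Tyr13, Phe18.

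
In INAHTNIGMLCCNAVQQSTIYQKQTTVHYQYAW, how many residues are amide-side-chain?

8

Only N (asparagine) and Q (glutamine) carry a side-chain carboxamide.
Matching residues: N2, N6, N13, Q16, Q17, Q22, Q24, Q30.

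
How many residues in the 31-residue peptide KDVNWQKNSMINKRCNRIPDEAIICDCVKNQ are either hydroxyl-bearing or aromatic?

Hydroxyl-bearing: S, T, Y. Aromatic: F, W, Y.
Hydroxyl-bearing residues here: S9 (1).
Aromatic residues here: W5 (1).
(Y belongs to both groups, but none appear in this sequence.) Total = 1 + 1 = 2.

2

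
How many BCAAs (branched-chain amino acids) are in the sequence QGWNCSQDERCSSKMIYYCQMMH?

V, L, and I make up the branched-chain aliphatic group.
Matching residues: I16.

1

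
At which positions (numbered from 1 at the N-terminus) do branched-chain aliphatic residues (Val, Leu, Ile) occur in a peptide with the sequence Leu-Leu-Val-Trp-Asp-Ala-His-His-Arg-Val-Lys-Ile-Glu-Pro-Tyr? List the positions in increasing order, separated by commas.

Matching residues: Leu1, Leu2, Val3, Val10, Ile12.

1, 2, 3, 10, 12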